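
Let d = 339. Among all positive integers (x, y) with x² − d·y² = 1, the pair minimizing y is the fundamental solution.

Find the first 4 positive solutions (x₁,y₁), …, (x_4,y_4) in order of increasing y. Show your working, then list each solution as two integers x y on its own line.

√339 = [18; 2,2,2,1,17,1,2,2,2,36, …], period ℓ=10 (even) → k=9
a_0=18:  p_0=18·1+0=18,  q_0=18·0+1=1
…
a_3=2:  p_3=2·92+37=221,  q_3=2·5+2=12
…
a_8=2:  p_8=2·17252+5855=40359,  q_8=2·937+318=2192
a_9=2:  p_9=2·40359+17252=97970,  q_9=2·2192+937=5321
fundamental: x₁=97970, y₁=5321  (since 9598120900 − 339·28313041 = 1)
(97970+5321√339)^2 = 19196241799 + 1042596740√339
(97970+5321√339)^3 = 3761311617998090 + 204286405230279√339
(97970+5321√339)^4 = 736991398411349512801 + 40027878239778270520√339

97970 5321
19196241799 1042596740
3761311617998090 204286405230279
736991398411349512801 40027878239778270520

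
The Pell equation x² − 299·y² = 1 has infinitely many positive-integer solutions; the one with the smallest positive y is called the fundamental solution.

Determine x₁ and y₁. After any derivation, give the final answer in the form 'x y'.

[17; 3,2,3,34] for √299; ℓ=4 ⇒ convergent index 3
k=0  a_k=17  p_k/q_k = 17/1
…
k=2  a_k=2  p_k/q_k = 121/7
k=3  a_k=3  p_k/q_k = 415/24
(x₁, y₁) = (415, 24);  415² − 299·24² = 1 ✓

415 24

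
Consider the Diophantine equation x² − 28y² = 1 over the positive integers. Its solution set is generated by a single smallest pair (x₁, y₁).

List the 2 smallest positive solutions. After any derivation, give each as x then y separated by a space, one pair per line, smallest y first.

127 24
32257 6096

√28 = [5; 3,2,3,10, …], period ℓ=4 (even) → k=3
a_0=5:  p_0=5·1+0=5,  q_0=5·0+1=1
…
a_2=2:  p_2=2·16+5=37,  q_2=2·3+1=7
a_3=3:  p_3=3·37+16=127,  q_3=3·7+3=24
fundamental: x₁=127, y₁=24  (since 16129 − 28·576 = 1)
k=2:  x_2 = 127·127+28·24·24 = 32257,  y_2 = 127·24+24·127 = 6096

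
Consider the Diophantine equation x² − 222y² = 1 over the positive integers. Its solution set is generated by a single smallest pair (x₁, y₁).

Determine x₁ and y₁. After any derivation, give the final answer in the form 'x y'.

√222 = [14; 1,8,1,28, …], period ℓ=4 (even) → k=3
step 0: (14, 1)  from 14·(1,0) + (0,1)
step 1: (15, 1)  from 1·(14,1) + (1,0)
step 2: (134, 9)  from 8·(15,1) + (14,1)
step 3: (149, 10)  from 1·(134,9) + (15,1)
(x₁, y₁) = (149, 10);  149² − 222·10² = 1 ✓

149 10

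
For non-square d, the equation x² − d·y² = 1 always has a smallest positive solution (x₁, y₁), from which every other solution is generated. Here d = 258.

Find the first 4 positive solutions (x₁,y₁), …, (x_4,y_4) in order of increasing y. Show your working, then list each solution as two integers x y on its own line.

d=258: √d = [16; 16,32] (ℓ=2, even), read p_1/q_1
k=0  a_k=16  p_k/q_k = 16/1
k=1  a_k=16  p_k/q_k = 257/16
fundamental: x₁=257, y₁=16  (since 66049 − 258·256 = 1)
n=2: (257,16)∘(257,16) = (257·257+258·16·16, 257·16+16·257) = (132097,8224)
n=3: (132097,8224)∘(257,16) = (257·132097+258·16·8224, 257·8224+16·132097) = (67897601,4227120)
n=4: (67897601,4227120)∘(257,16) = (257·67897601+258·16·4227120, 257·4227120+16·67897601) = (34899234817,2172731456)

257 16
132097 8224
67897601 4227120
34899234817 2172731456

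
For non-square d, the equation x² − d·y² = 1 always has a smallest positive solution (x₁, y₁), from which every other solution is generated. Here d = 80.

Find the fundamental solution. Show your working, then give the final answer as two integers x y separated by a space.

[8; 1,16] for √80; ℓ=2 ⇒ convergent index 1
step 0: (8, 1)  from 8·(1,0) + (0,1)
step 1: (9, 1)  from 1·(8,1) + (1,0)
fundamental: x₁=9, y₁=1  (since 81 − 80·1 = 1)

9 1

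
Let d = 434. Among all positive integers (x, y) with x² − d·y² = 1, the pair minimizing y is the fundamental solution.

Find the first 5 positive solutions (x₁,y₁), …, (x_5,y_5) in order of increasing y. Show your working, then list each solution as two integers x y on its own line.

125 6
31249 1500
7812125 374994
1953000001 93747000
488242188125 23436375006

[20; 1,4,1,40] for √434; ℓ=4 ⇒ convergent index 3
i=0: a=20 ⇒ p=20, q=1
i=1: a=1 ⇒ p=21, q=1
i=2: a=4 ⇒ p=104, q=5
i=3: a=1 ⇒ p=125, q=6
→ (125, 6).  Check: 125²=15625, 434·6²=15624, difference 1.
n=2: (125,6)∘(125,6) = (125·125+434·6·6, 125·6+6·125) = (31249,1500)
n=3: (31249,1500)∘(125,6) = (125·31249+434·6·1500, 125·1500+6·31249) = (7812125,374994)
n=4: (7812125,374994)∘(125,6) = (125·7812125+434·6·374994, 125·374994+6·7812125) = (1953000001,93747000)
n=5: (1953000001,93747000)∘(125,6) = (125·1953000001+434·6·93747000, 125·93747000+6·1953000001) = (488242188125,23436375006)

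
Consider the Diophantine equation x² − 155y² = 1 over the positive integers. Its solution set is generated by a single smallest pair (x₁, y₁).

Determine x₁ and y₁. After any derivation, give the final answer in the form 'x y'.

249 20

d=155: √d = [12; 2,4,2,24] (ℓ=4, even), read p_3/q_3
step 0: (12, 1)  from 12·(1,0) + (0,1)
…
step 2: (112, 9)  from 4·(25,2) + (12,1)
step 3: (249, 20)  from 2·(112,9) + (25,2)
→ (249, 20).  Check: 249²=62001, 155·20²=62000, difference 1.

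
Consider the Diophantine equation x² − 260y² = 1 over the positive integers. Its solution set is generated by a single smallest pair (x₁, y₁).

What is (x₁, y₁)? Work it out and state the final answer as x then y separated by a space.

d=260: √d = [16; 8,32] (ℓ=2, even), read p_1/q_1
k=0  a_k=16  p_k/q_k = 16/1
k=1  a_k=8  p_k/q_k = 129/8
fundamental: x₁=129, y₁=8  (since 16641 − 260·64 = 1)

129 8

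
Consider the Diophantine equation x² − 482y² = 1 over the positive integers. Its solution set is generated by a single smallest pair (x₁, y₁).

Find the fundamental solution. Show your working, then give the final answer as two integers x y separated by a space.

[21; 1,20,1,42] for √482; ℓ=4 ⇒ convergent index 3
k=0  a_k=21  p_k/q_k = 21/1
…
k=2  a_k=20  p_k/q_k = 461/21
k=3  a_k=1  p_k/q_k = 483/22
(x₁, y₁) = (483, 22);  483² − 482·22² = 1 ✓

483 22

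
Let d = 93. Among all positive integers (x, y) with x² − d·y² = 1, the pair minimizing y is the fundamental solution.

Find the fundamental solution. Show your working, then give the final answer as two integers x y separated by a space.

12151 1260

d=93: √d = [9; 1,1,1,4,6,4,1,1,1,18] (ℓ=10, even), read p_9/q_9
a_0=9:  p_0=9·1+0=9,  q_0=9·0+1=1
a_1=1:  p_1=1·9+1=10,  q_1=1·1+0=1
a_2=1:  p_2=1·10+9=19,  q_2=1·1+1=2
a_3=1:  p_3=1·19+10=29,  q_3=1·2+1=3
a_4=4:  p_4=4·29+19=135,  q_4=4·3+2=14
…
a_7=1:  p_7=1·3491+839=4330,  q_7=1·362+87=449
a_8=1:  p_8=1·4330+3491=7821,  q_8=1·449+362=811
a_9=1:  p_9=1·7821+4330=12151,  q_9=1·811+449=1260
→ (12151, 1260).  Check: 12151²=147646801, 93·1260²=147646800, difference 1.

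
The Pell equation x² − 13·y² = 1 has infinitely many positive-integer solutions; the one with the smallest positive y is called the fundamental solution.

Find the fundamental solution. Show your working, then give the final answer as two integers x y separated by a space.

649 180

[3; 1,1,1,1,6] for √13; ℓ=5 ⇒ convergent index 9
a_0=3:  p_0=3·1+0=3,  q_0=3·0+1=1
a_1=1:  p_1=1·3+1=4,  q_1=1·1+0=1
a_2=1:  p_2=1·4+3=7,  q_2=1·1+1=2
a_3=1:  p_3=1·7+4=11,  q_3=1·2+1=3
…
a_5=6:  p_5=6·18+11=119,  q_5=6·5+3=33
…
a_8=1:  p_8=1·256+137=393,  q_8=1·71+38=109
a_9=1:  p_9=1·393+256=649,  q_9=1·109+71=180
fundamental: x₁=649, y₁=180  (since 421201 − 13·32400 = 1)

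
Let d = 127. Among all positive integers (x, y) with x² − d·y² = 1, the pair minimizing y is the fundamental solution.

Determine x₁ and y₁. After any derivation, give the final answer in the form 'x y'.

d=127: √d = [11; 3,1,2,2,7,11,7,2,2,1,3,22] (ℓ=12, even), read p_11/q_11
i=0: a=11 ⇒ p=11, q=1
…
i=2: a=1 ⇒ p=45, q=4
i=3: a=2 ⇒ p=124, q=11
…
i=5: a=7 ⇒ p=2175, q=193
…
i=8: a=2 ⇒ p=367620, q=32621
i=9: a=2 ⇒ p=906941, q=80478
i=10: a=1 ⇒ p=1274561, q=113099
i=11: a=3 ⇒ p=4730624, q=419775
→ (4730624, 419775).  Check: 4730624²=22378803429376, 127·419775²=22378803429375, difference 1.

4730624 419775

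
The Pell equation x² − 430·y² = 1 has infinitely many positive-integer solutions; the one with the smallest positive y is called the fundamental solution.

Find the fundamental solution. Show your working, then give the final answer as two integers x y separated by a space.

2862251 138030

√430 → a₀=20, period (1,2,1,3,1,…,2,1,40); ℓ=14 even so k=13
i=0: a=20 ⇒ p=20, q=1
i=1: a=1 ⇒ p=21, q=1
i=2: a=2 ⇒ p=62, q=3
i=3: a=1 ⇒ p=83, q=4
…
i=5: a=1 ⇒ p=394, q=19
i=6: a=6 ⇒ p=2675, q=129
i=7: a=8 ⇒ p=21794, q=1051
i=8: a=6 ⇒ p=133439, q=6435
i=9: a=1 ⇒ p=155233, q=7486
…
i=11: a=1 ⇒ p=754371, q=36379
i=12: a=2 ⇒ p=2107880, q=101651
i=13: a=1 ⇒ p=2862251, q=138030
fundamental: x₁=2862251, y₁=138030  (since 8192480787001 − 430·19052280900 = 1)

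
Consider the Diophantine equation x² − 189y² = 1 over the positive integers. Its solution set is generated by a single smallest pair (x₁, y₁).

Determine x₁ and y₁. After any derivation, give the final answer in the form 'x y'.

√189 = [13; 1,2,1,26, …], period ℓ=4 (even) → k=3
i=0: a=13 ⇒ p=13, q=1
i=1: a=1 ⇒ p=14, q=1
i=2: a=2 ⇒ p=41, q=3
i=3: a=1 ⇒ p=55, q=4
fundamental: x₁=55, y₁=4  (since 3025 − 189·16 = 1)

55 4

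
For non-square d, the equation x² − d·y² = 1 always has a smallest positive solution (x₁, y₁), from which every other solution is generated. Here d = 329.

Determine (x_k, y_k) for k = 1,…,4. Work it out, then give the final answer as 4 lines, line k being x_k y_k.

2376415 131016
11294696504449 622696775280
53681772387237964255 2959571914453911384
255140338255224918953587201 14066342182173360946441440

d=329: √d = [18; 7,4,2,1,1,4,1,1,2,4,7,36] (ℓ=12, even), read p_11/q_11
i=0: a=18 ⇒ p=18, q=1
…
i=3: a=2 ⇒ p=1179, q=65
…
i=5: a=1 ⇒ p=2884, q=159
…
i=9: a=2 ⇒ p=74857, q=4127
i=10: a=4 ⇒ p=328794, q=18127
i=11: a=7 ⇒ p=2376415, q=131016
fundamental: x₁=2376415, y₁=131016  (since 5647348252225 − 329·17165192256 = 1)
n=2: (2376415,131016)∘(2376415,131016) = (2376415·2376415+329·131016·131016, 2376415·131016+131016·2376415) = (11294696504449,622696775280)
n=3: (11294696504449,622696775280)∘(2376415,131016) = (2376415·11294696504449+329·131016·622696775280, 2376415·622696775280+131016·11294696504449) = (53681772387237964255,2959571914453911384)
n=4: (53681772387237964255,2959571914453911384)∘(2376415,131016) = (2376415·53681772387237964255+329·131016·2959571914453911384, 2376415·2959571914453911384+131016·53681772387237964255) = (255140338255224918953587201,14066342182173360946441440)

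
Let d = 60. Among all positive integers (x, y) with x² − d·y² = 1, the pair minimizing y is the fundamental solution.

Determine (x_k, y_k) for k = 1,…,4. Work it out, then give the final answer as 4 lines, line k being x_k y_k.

31 4
1921 248
119071 15372
7380481 952816

d=60: √d = [7; 1,2,1,14] (ℓ=4, even), read p_3/q_3
a_0=7:  p_0=7·1+0=7,  q_0=7·0+1=1
a_1=1:  p_1=1·7+1=8,  q_1=1·1+0=1
a_2=2:  p_2=2·8+7=23,  q_2=2·1+1=3
a_3=1:  p_3=1·23+8=31,  q_3=1·3+1=4
fundamental: x₁=31, y₁=4  (since 961 − 60·16 = 1)
k=2:  x_2 = 31·31+60·4·4 = 1921,  y_2 = 31·4+4·31 = 248
k=3:  x_3 = 31·1921+60·4·248 = 119071,  y_3 = 31·248+4·1921 = 15372
k=4:  x_4 = 31·119071+60·4·15372 = 7380481,  y_4 = 31·15372+4·119071 = 952816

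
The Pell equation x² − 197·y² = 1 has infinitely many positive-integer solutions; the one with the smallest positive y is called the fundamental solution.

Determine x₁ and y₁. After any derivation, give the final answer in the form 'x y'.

d=197: √d = [14; 28] (ℓ=1, odd), read p_1/q_1
a_0=14:  p_0=14·1+0=14,  q_0=14·0+1=1
a_1=28:  p_1=28·14+1=393,  q_1=28·1+0=28
→ (393, 28).  Check: 393²=154449, 197·28²=154448, difference 1.

393 28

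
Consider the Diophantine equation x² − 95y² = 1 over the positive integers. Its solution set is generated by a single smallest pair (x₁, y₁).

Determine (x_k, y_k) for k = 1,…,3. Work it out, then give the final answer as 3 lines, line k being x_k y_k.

39 4
3041 312
237159 24332

[9; 1,2,1,18] for √95; ℓ=4 ⇒ convergent index 3
step 0: (9, 1)  from 9·(1,0) + (0,1)
…
step 2: (29, 3)  from 2·(10,1) + (9,1)
step 3: (39, 4)  from 1·(29,3) + (10,1)
fundamental: x₁=39, y₁=4  (since 1521 − 95·16 = 1)
(39+4√95)^2 = 3041 + 312√95
(39+4√95)^3 = 237159 + 24332√95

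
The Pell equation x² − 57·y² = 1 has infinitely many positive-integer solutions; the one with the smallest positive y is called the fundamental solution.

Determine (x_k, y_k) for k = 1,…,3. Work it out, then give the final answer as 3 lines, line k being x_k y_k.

√57 = [7; 1,1,4,1,1,14, …], period ℓ=6 (even) → k=5
a_0=7:  p_0=7·1+0=7,  q_0=7·0+1=1
…
a_4=1:  p_4=1·68+15=83,  q_4=1·9+2=11
a_5=1:  p_5=1·83+68=151,  q_5=1·11+9=20
fundamental: x₁=151, y₁=20  (since 22801 − 57·400 = 1)
n=2: (151,20)∘(151,20) = (151·151+57·20·20, 151·20+20·151) = (45601,6040)
n=3: (45601,6040)∘(151,20) = (151·45601+57·20·6040, 151·6040+20·45601) = (13771351,1824060)

151 20
45601 6040
13771351 1824060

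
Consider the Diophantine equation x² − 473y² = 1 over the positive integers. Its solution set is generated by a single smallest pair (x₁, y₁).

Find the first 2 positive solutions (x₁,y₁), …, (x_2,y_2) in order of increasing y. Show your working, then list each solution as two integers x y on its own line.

√473 = [21; 1,2,1,42, …], period ℓ=4 (even) → k=3
i=0: a=21 ⇒ p=21, q=1
i=1: a=1 ⇒ p=22, q=1
i=2: a=2 ⇒ p=65, q=3
i=3: a=1 ⇒ p=87, q=4
(x₁, y₁) = (87, 4);  87² − 473·4² = 1 ✓
n=2: (87,4)∘(87,4) = (87·87+473·4·4, 87·4+4·87) = (15137,696)

87 4
15137 696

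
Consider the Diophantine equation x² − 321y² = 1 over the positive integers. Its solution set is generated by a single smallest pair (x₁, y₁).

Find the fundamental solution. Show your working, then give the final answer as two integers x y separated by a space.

d=321: √d = [17; 1,10,1,34] (ℓ=4, even), read p_3/q_3
a_0=17:  p_0=17·1+0=17,  q_0=17·0+1=1
…
a_2=10:  p_2=10·18+17=197,  q_2=10·1+1=11
a_3=1:  p_3=1·197+18=215,  q_3=1·11+1=12
(x₁, y₁) = (215, 12);  215² − 321·12² = 1 ✓

215 12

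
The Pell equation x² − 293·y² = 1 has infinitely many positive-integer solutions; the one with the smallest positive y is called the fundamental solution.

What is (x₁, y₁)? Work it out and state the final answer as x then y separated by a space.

d=293: √d = [17; 8,1,1,8,34] (ℓ=5, odd), read p_9/q_9
k=0  a_k=17  p_k/q_k = 17/1
k=1  a_k=8  p_k/q_k = 137/8
k=2  a_k=1  p_k/q_k = 154/9
k=3  a_k=1  p_k/q_k = 291/17
k=4  a_k=8  p_k/q_k = 2482/145
…
k=6  a_k=8  p_k/q_k = 679914/39721
k=7  a_k=1  p_k/q_k = 764593/44668
k=8  a_k=1  p_k/q_k = 1444507/84389
k=9  a_k=8  p_k/q_k = 12320649/719780
(x₁, y₁) = (12320649, 719780);  12320649² − 293·719780² = 1 ✓

12320649 719780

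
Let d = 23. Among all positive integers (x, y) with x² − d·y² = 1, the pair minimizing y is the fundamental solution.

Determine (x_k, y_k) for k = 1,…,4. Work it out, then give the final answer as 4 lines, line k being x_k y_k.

√23 = [4; 1,3,1,8, …], period ℓ=4 (even) → k=3
a_0=4:  p_0=4·1+0=4,  q_0=4·0+1=1
…
a_2=3:  p_2=3·5+4=19,  q_2=3·1+1=4
a_3=1:  p_3=1·19+5=24,  q_3=1·4+1=5
→ (24, 5).  Check: 24²=576, 23·5²=575, difference 1.
(x_2, y_2) = (24·24 + 23·5·5, 24·5 + 5·24) = (1151, 240)
(x_3, y_3) = (24·1151 + 23·5·240, 24·240 + 5·1151) = (55224, 11515)
(x_4, y_4) = (24·55224 + 23·5·11515, 24·11515 + 5·55224) = (2649601, 552480)

24 5
1151 240
55224 11515
2649601 552480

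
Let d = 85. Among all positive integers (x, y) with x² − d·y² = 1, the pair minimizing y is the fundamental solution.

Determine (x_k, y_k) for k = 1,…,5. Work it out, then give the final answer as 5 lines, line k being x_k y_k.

d=85: √d = [9; 4,1,1,4,18] (ℓ=5, odd), read p_9/q_9
k=0  a_k=9  p_k/q_k = 9/1
…
k=7  a_k=1  p_k/q_k = 34813/3776
k=8  a_k=1  p_k/q_k = 62739/6805
k=9  a_k=4  p_k/q_k = 285769/30996
→ (285769, 30996).  Check: 285769²=81663921361, 85·30996²=81663921360, difference 1.
(x_2, y_2) = (285769·285769 + 85·30996·30996, 285769·30996 + 30996·285769) = (163327842721, 17715391848)
(x_3, y_3) = (285769·163327842721 + 85·30996·17715391848, 285769·17715391848 + 30996·163327842721) = (93348068572789129, 10125019625991228)
(x_4, y_4) = (285769·93348068572789129 + 85·30996·10125019625991228, 285769·10125019625991228 + 30996·93348068572789129) = (53351968415791425367681, 5786833466982059076816)
(x_5, y_5) = (285769·53351968415791425367681 + 85·30996·5786833466982059076816, 285769·5786833466982059076816 + 30996·53351968415791425367681) = (30492677324331251603220874249, 3307395226041867061019271780)

285769 30996
163327842721 17715391848
93348068572789129 10125019625991228
53351968415791425367681 5786833466982059076816
30492677324331251603220874249 3307395226041867061019271780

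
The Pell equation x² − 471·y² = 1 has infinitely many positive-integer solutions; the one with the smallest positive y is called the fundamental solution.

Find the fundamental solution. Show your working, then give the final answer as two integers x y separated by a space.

7838695 361188

√471 → a₀=21, period (1,2,2,1,3,…,2,1,42); ℓ=14 even so k=13
k=0  a_k=21  p_k/q_k = 21/1
k=1  a_k=1  p_k/q_k = 22/1
…
k=4  a_k=1  p_k/q_k = 217/10
k=5  a_k=3  p_k/q_k = 803/37
k=6  a_k=4  p_k/q_k = 3429/158
…
k=8  a_k=4  p_k/q_k = 198665/9154
k=9  a_k=3  p_k/q_k = 644804/29711
k=10  a_k=1  p_k/q_k = 843469/38865
…
k=12  a_k=2  p_k/q_k = 5506953/253747
k=13  a_k=1  p_k/q_k = 7838695/361188
→ (7838695, 361188).  Check: 7838695²=61445139303025, 471·361188²=61445139303024, difference 1.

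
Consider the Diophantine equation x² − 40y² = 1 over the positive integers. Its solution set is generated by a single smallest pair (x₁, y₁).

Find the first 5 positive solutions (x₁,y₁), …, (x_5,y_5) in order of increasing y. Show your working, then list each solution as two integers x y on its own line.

√40 → a₀=6, period (3,12); ℓ=2 even so k=1
step 0: (6, 1)  from 6·(1,0) + (0,1)
step 1: (19, 3)  from 3·(6,1) + (1,0)
→ (19, 3).  Check: 19²=361, 40·3²=360, difference 1.
n=2: (19,3)∘(19,3) = (19·19+40·3·3, 19·3+3·19) = (721,114)
n=3: (721,114)∘(19,3) = (19·721+40·3·114, 19·114+3·721) = (27379,4329)
n=4: (27379,4329)∘(19,3) = (19·27379+40·3·4329, 19·4329+3·27379) = (1039681,164388)
n=5: (1039681,164388)∘(19,3) = (19·1039681+40·3·164388, 19·164388+3·1039681) = (39480499,6242415)

19 3
721 114
27379 4329
1039681 164388
39480499 6242415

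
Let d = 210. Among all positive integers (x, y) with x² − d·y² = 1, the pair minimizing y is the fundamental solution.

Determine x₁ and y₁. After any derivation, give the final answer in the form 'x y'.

29 2

[14; 2,28] for √210; ℓ=2 ⇒ convergent index 1
step 0: (14, 1)  from 14·(1,0) + (0,1)
step 1: (29, 2)  from 2·(14,1) + (1,0)
fundamental: x₁=29, y₁=2  (since 841 − 210·4 = 1)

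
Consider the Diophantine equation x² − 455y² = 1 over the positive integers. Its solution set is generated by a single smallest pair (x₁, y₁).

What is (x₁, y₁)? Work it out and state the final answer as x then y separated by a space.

64 3

d=455: √d = [21; 3,42] (ℓ=2, even), read p_1/q_1
step 0: (21, 1)  from 21·(1,0) + (0,1)
step 1: (64, 3)  from 3·(21,1) + (1,0)
→ (64, 3).  Check: 64²=4096, 455·3²=4095, difference 1.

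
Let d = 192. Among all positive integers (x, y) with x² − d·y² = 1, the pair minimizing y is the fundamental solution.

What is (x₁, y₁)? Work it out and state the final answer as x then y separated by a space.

97 7

√192 = [13; 1,5,1,26, …], period ℓ=4 (even) → k=3
k=0  a_k=13  p_k/q_k = 13/1
…
k=2  a_k=5  p_k/q_k = 83/6
k=3  a_k=1  p_k/q_k = 97/7
fundamental: x₁=97, y₁=7  (since 9409 − 192·49 = 1)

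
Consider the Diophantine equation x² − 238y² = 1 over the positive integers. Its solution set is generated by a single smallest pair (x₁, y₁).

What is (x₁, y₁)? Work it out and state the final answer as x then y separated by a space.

[15; 2,2,1,14,1,2,2,30] for √238; ℓ=8 ⇒ convergent index 7
a_0=15:  p_0=15·1+0=15,  q_0=15·0+1=1
a_1=2:  p_1=2·15+1=31,  q_1=2·1+0=2
a_2=2:  p_2=2·31+15=77,  q_2=2·2+1=5
a_3=1:  p_3=1·77+31=108,  q_3=1·5+2=7
a_4=14:  p_4=14·108+77=1589,  q_4=14·7+5=103
a_5=1:  p_5=1·1589+108=1697,  q_5=1·103+7=110
a_6=2:  p_6=2·1697+1589=4983,  q_6=2·110+103=323
a_7=2:  p_7=2·4983+1697=11663,  q_7=2·323+110=756
fundamental: x₁=11663, y₁=756  (since 136025569 − 238·571536 = 1)

11663 756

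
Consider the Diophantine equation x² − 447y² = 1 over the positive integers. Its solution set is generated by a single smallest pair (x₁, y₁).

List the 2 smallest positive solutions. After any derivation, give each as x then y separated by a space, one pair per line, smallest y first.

d=447: √d = [21; 7,42] (ℓ=2, even), read p_1/q_1
step 0: (21, 1)  from 21·(1,0) + (0,1)
step 1: (148, 7)  from 7·(21,1) + (1,0)
(x₁, y₁) = (148, 7);  148² − 447·7² = 1 ✓
(148+7√447)^2 = 43807 + 2072√447

148 7
43807 2072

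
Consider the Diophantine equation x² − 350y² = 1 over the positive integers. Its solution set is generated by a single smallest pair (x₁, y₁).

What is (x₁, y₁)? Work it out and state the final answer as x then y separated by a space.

449 24

d=350: √d = [18; 1,2,2,2,1,36] (ℓ=6, even), read p_5/q_5
a_0=18:  p_0=18·1+0=18,  q_0=18·0+1=1
a_1=1:  p_1=1·18+1=19,  q_1=1·1+0=1
…
a_3=2:  p_3=2·56+19=131,  q_3=2·3+1=7
a_4=2:  p_4=2·131+56=318,  q_4=2·7+3=17
a_5=1:  p_5=1·318+131=449,  q_5=1·17+7=24
(x₁, y₁) = (449, 24);  449² − 350·24² = 1 ✓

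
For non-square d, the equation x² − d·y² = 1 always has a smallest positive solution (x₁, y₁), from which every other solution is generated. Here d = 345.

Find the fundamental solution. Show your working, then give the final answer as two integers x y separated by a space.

√345 → a₀=18, period (1,1,2,1,6,1,2,1,1,36); ℓ=10 even so k=9
step 0: (18, 1)  from 18·(1,0) + (0,1)
step 1: (19, 1)  from 1·(18,1) + (1,0)
…
step 6: (1003, 54)  from 1·(873,47) + (130,7)
…
step 8: (3882, 209)  from 1·(2879,155) + (1003,54)
step 9: (6761, 364)  from 1·(3882,209) + (2879,155)
(x₁, y₁) = (6761, 364);  6761² − 345·364² = 1 ✓

6761 364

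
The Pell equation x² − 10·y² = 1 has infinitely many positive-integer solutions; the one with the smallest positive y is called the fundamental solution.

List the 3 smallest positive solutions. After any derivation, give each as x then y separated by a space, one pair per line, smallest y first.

√10 = [3; 6, …], period ℓ=1 (odd) → k=1
k=0  a_k=3  p_k/q_k = 3/1
k=1  a_k=6  p_k/q_k = 19/6
fundamental: x₁=19, y₁=6  (since 361 − 10·36 = 1)
(19+6√10)^2 = 721 + 228√10
(19+6√10)^3 = 27379 + 8658√10

19 6
721 228
27379 8658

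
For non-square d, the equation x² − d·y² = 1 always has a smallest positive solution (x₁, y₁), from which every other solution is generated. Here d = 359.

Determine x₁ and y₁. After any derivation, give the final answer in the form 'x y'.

√359 = [18; 1,17,1,36, …], period ℓ=4 (even) → k=3
a_0=18:  p_0=18·1+0=18,  q_0=18·0+1=1
…
a_2=17:  p_2=17·19+18=341,  q_2=17·1+1=18
a_3=1:  p_3=1·341+19=360,  q_3=1·18+1=19
→ (360, 19).  Check: 360²=129600, 359·19²=129599, difference 1.

360 19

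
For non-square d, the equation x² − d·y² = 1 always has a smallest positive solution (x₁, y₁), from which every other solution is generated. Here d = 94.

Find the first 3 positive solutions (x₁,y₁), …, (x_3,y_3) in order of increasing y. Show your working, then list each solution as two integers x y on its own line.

d=94: √d = [9; 1,2,3,1,1,…,2,1,18] (ℓ=16, even), read p_15/q_15
step 0: (9, 1)  from 9·(1,0) + (0,1)
…
step 3: (97, 10)  from 3·(29,3) + (10,1)
…
step 7: (1464, 151)  from 1·(1241,128) + (223,23)
…
step 11: (99455, 10258)  from 1·(85038,8771) + (14417,1487)
step 12: (184493, 19029)  from 1·(99455,10258) + (85038,8771)
…
step 14: (1490361, 153719)  from 2·(652934,67345) + (184493,19029)
step 15: (2143295, 221064)  from 1·(1490361,153719) + (652934,67345)
→ (2143295, 221064).  Check: 2143295²=4593713457025, 94·221064²=4593713457024, difference 1.
(x_2, y_2) = (2143295·2143295 + 94·221064·221064, 2143295·221064 + 221064·2143295) = (9187426914049, 947610731760)
(x_3, y_3) = (2143295·9187426914049 + 94·221064·947610731760, 2143295·947610731760 + 221064·9187426914049) = (39382732335491159615, 4062018686654877336)

2143295 221064
9187426914049 947610731760
39382732335491159615 4062018686654877336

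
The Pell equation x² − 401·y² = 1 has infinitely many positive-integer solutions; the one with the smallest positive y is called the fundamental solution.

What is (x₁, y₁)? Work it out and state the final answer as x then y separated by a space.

√401 = [20; 40, …], period ℓ=1 (odd) → k=1
a_0=20:  p_0=20·1+0=20,  q_0=20·0+1=1
a_1=40:  p_1=40·20+1=801,  q_1=40·1+0=40
→ (801, 40).  Check: 801²=641601, 401·40²=641600, difference 1.

801 40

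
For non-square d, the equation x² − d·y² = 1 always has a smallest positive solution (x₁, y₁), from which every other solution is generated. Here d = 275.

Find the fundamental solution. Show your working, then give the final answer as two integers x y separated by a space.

√275 → a₀=16, period (1,1,2,1,1,32); ℓ=6 even so k=5
a_0=16:  p_0=16·1+0=16,  q_0=16·0+1=1
a_1=1:  p_1=1·16+1=17,  q_1=1·1+0=1
a_2=1:  p_2=1·17+16=33,  q_2=1·1+1=2
…
a_4=1:  p_4=1·83+33=116,  q_4=1·5+2=7
a_5=1:  p_5=1·116+83=199,  q_5=1·7+5=12
→ (199, 12).  Check: 199²=39601, 275·12²=39600, difference 1.

199 12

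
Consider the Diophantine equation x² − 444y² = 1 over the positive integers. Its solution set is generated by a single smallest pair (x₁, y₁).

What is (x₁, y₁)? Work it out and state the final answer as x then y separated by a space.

295 14

d=444: √d = [21; 14,42] (ℓ=2, even), read p_1/q_1
step 0: (21, 1)  from 21·(1,0) + (0,1)
step 1: (295, 14)  from 14·(21,1) + (1,0)
(x₁, y₁) = (295, 14);  295² − 444·14² = 1 ✓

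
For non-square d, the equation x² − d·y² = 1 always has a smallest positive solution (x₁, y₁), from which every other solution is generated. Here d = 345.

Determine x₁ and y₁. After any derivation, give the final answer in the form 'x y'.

[18; 1,1,2,1,6,1,2,1,1,36] for √345; ℓ=10 ⇒ convergent index 9
i=0: a=18 ⇒ p=18, q=1
i=1: a=1 ⇒ p=19, q=1
i=2: a=1 ⇒ p=37, q=2
i=3: a=2 ⇒ p=93, q=5
i=4: a=1 ⇒ p=130, q=7
…
i=6: a=1 ⇒ p=1003, q=54
i=7: a=2 ⇒ p=2879, q=155
i=8: a=1 ⇒ p=3882, q=209
i=9: a=1 ⇒ p=6761, q=364
→ (6761, 364).  Check: 6761²=45711121, 345·364²=45711120, difference 1.

6761 364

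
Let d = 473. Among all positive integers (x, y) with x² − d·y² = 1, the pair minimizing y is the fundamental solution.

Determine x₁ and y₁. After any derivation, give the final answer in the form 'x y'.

√473 = [21; 1,2,1,42, …], period ℓ=4 (even) → k=3
i=0: a=21 ⇒ p=21, q=1
i=1: a=1 ⇒ p=22, q=1
i=2: a=2 ⇒ p=65, q=3
i=3: a=1 ⇒ p=87, q=4
fundamental: x₁=87, y₁=4  (since 7569 − 473·16 = 1)

87 4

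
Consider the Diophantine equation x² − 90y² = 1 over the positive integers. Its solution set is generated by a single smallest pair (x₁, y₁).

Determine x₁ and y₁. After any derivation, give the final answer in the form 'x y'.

19 2

d=90: √d = [9; 2,18] (ℓ=2, even), read p_1/q_1
k=0  a_k=9  p_k/q_k = 9/1
k=1  a_k=2  p_k/q_k = 19/2
fundamental: x₁=19, y₁=2  (since 361 − 90·4 = 1)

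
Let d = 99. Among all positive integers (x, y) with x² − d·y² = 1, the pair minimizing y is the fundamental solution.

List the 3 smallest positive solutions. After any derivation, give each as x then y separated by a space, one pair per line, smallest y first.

10 1
199 20
3970 399

√99 → a₀=9, period (1,18); ℓ=2 even so k=1
k=0  a_k=9  p_k/q_k = 9/1
k=1  a_k=1  p_k/q_k = 10/1
(x₁, y₁) = (10, 1);  10² − 99·1² = 1 ✓
(10+1√99)^2 = 199 + 20√99
(10+1√99)^3 = 3970 + 399√99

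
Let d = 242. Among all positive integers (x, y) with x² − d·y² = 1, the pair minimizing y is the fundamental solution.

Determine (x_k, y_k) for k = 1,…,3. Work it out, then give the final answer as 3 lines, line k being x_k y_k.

√242 → a₀=15, period (1,1,3,1,14,1,3,1,1,30); ℓ=10 even so k=9
i=0: a=15 ⇒ p=15, q=1
i=1: a=1 ⇒ p=16, q=1
…
i=4: a=1 ⇒ p=140, q=9
…
i=8: a=1 ⇒ p=10905, q=701
i=9: a=1 ⇒ p=19601, q=1260
fundamental: x₁=19601, y₁=1260  (since 384199201 − 242·1587600 = 1)
(19601+1260√242)^2 = 768398401 + 49394520√242
(19601+1260√242)^3 = 30122754096401 + 1936363971780√242

19601 1260
768398401 49394520
30122754096401 1936363971780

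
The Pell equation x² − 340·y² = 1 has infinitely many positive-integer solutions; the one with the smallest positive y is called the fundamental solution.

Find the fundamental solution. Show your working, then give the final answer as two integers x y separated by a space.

285769 15498

√340 = [18; 2,3,1,1,1,…,3,2,36, …], period ℓ=14 (even) → k=13
step 0: (18, 1)  from 18·(1,0) + (0,1)
step 1: (37, 2)  from 2·(18,1) + (1,0)
…
step 3: (166, 9)  from 1·(129,7) + (37,2)
step 4: (295, 16)  from 1·(166,9) + (129,7)
step 5: (461, 25)  from 1·(295,16) + (166,9)
step 6: (756, 41)  from 1·(461,25) + (295,16)
…
step 8: (7265, 394)  from 1·(6509,353) + (756,41)
…
step 10: (21039, 1141)  from 1·(13774,747) + (7265,394)
step 11: (34813, 1888)  from 1·(21039,1141) + (13774,747)
step 12: (125478, 6805)  from 3·(34813,1888) + (21039,1141)
step 13: (285769, 15498)  from 2·(125478,6805) + (34813,1888)
→ (285769, 15498).  Check: 285769²=81663921361, 340·15498²=81663921360, difference 1.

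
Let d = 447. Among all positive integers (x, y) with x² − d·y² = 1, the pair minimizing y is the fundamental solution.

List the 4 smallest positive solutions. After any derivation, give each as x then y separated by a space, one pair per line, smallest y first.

148 7
43807 2072
12966724 613305
3838106497 181536208

√447 → a₀=21, period (7,42); ℓ=2 even so k=1
a_0=21:  p_0=21·1+0=21,  q_0=21·0+1=1
a_1=7:  p_1=7·21+1=148,  q_1=7·1+0=7
→ (148, 7).  Check: 148²=21904, 447·7²=21903, difference 1.
k=2:  x_2 = 148·148+447·7·7 = 43807,  y_2 = 148·7+7·148 = 2072
k=3:  x_3 = 148·43807+447·7·2072 = 12966724,  y_3 = 148·2072+7·43807 = 613305
k=4:  x_4 = 148·12966724+447·7·613305 = 3838106497,  y_4 = 148·613305+7·12966724 = 181536208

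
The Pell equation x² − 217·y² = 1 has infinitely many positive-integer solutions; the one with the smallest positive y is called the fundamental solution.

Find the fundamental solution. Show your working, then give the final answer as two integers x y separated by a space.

3844063 260952

d=217: √d = [14; 1,2,1,2,1,…,2,1,28] (ℓ=16, even), read p_15/q_15
step 0: (14, 1)  from 14·(1,0) + (0,1)
…
step 2: (44, 3)  from 2·(15,1) + (14,1)
step 3: (59, 4)  from 1·(44,3) + (15,1)
…
step 5: (221, 15)  from 1·(162,11) + (59,4)
step 6: (383, 26)  from 1·(221,15) + (162,11)
step 7: (3668, 249)  from 9·(383,26) + (221,15)
…
step 9: (139163, 9447)  from 9·(15055,1022) + (3668,249)
step 10: (154218, 10469)  from 1·(139163,9447) + (15055,1022)
step 11: (293381, 19916)  from 1·(154218,10469) + (139163,9447)
step 12: (740980, 50301)  from 2·(293381,19916) + (154218,10469)
step 13: (1034361, 70217)  from 1·(740980,50301) + (293381,19916)
step 14: (2809702, 190735)  from 2·(1034361,70217) + (740980,50301)
step 15: (3844063, 260952)  from 1·(2809702,190735) + (1034361,70217)
→ (3844063, 260952).  Check: 3844063²=14776820347969, 217·260952²=14776820347968, difference 1.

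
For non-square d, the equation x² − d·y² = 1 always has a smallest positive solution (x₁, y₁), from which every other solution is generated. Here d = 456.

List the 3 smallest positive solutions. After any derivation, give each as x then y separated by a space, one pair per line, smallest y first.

1025 48
2101249 98400
4307559425 201719952

√456 → a₀=21, period (2,1,4,1,2,42); ℓ=6 even so k=5
i=0: a=21 ⇒ p=21, q=1
…
i=2: a=1 ⇒ p=64, q=3
…
i=4: a=1 ⇒ p=363, q=17
i=5: a=2 ⇒ p=1025, q=48
fundamental: x₁=1025, y₁=48  (since 1050625 − 456·2304 = 1)
n=2: (1025,48)∘(1025,48) = (1025·1025+456·48·48, 1025·48+48·1025) = (2101249,98400)
n=3: (2101249,98400)∘(1025,48) = (1025·2101249+456·48·98400, 1025·98400+48·2101249) = (4307559425,201719952)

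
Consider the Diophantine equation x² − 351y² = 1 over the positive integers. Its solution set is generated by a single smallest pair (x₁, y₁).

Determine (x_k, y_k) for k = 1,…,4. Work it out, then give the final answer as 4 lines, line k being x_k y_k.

[18; 1,2,1,3,2,2,2,3,1,2,1,36] for √351; ℓ=12 ⇒ convergent index 11
i=0: a=18 ⇒ p=18, q=1
…
i=2: a=2 ⇒ p=56, q=3
…
i=10: a=2 ⇒ p=45882, q=2449
i=11: a=1 ⇒ p=62425, q=3332
→ (62425, 3332).  Check: 62425²=3896880625, 351·3332²=3896880624, difference 1.
k=2:  x_2 = 62425·62425+351·3332·3332 = 7793761249,  y_2 = 62425·3332+3332·62425 = 416000200
k=3:  x_3 = 62425·7793761249+351·3332·416000200 = 973051091875225,  y_3 = 62425·416000200+3332·7793761249 = 51937624966668
k=4:  x_4 = 62425·973051091875225+351·3332·51937624966668 = 121485428812828080001,  y_4 = 62425·51937624966668+3332·973051091875225 = 6484412476672499600

62425 3332
7793761249 416000200
973051091875225 51937624966668
121485428812828080001 6484412476672499600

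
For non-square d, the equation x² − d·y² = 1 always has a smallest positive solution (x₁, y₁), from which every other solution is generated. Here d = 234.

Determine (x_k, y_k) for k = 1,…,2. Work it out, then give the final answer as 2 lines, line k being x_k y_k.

5201 340
54100801 3536680

√234 → a₀=15, period (3,2,1,2,1,2,3,30); ℓ=8 even so k=7
i=0: a=15 ⇒ p=15, q=1
…
i=3: a=1 ⇒ p=153, q=10
i=4: a=2 ⇒ p=413, q=27
…
i=6: a=2 ⇒ p=1545, q=101
i=7: a=3 ⇒ p=5201, q=340
→ (5201, 340).  Check: 5201²=27050401, 234·340²=27050400, difference 1.
(x_2, y_2) = (5201·5201 + 234·340·340, 5201·340 + 340·5201) = (54100801, 3536680)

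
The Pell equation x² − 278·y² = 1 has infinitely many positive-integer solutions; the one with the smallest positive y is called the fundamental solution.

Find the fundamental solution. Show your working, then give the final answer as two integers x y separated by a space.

2501 150

d=278: √d = [16; 1,2,16,2,1,32] (ℓ=6, even), read p_5/q_5
i=0: a=16 ⇒ p=16, q=1
i=1: a=1 ⇒ p=17, q=1
i=2: a=2 ⇒ p=50, q=3
i=3: a=16 ⇒ p=817, q=49
i=4: a=2 ⇒ p=1684, q=101
i=5: a=1 ⇒ p=2501, q=150
fundamental: x₁=2501, y₁=150  (since 6255001 − 278·22500 = 1)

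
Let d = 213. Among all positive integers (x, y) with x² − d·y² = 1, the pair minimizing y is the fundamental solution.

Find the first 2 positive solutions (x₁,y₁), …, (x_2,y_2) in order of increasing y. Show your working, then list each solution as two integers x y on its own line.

√213 → a₀=14, period (1,1,2,6,1,8,1,6,2,1,1,28); ℓ=12 even so k=11
i=0: a=14 ⇒ p=14, q=1
i=1: a=1 ⇒ p=15, q=1
i=2: a=1 ⇒ p=29, q=2
…
i=4: a=6 ⇒ p=467, q=32
…
i=6: a=8 ⇒ p=4787, q=328
i=7: a=1 ⇒ p=5327, q=365
…
i=9: a=2 ⇒ p=78825, q=5401
i=10: a=1 ⇒ p=115574, q=7919
i=11: a=1 ⇒ p=194399, q=13320
fundamental: x₁=194399, y₁=13320  (since 37790971201 − 213·177422400 = 1)
n=2: (194399,13320)∘(194399,13320) = (194399·194399+213·13320·13320, 194399·13320+13320·194399) = (75581942401,5178789360)

194399 13320
75581942401 5178789360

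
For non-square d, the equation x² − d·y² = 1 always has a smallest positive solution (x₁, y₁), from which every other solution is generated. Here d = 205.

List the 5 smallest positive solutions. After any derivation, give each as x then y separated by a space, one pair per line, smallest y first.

√205 → a₀=14, period (3,6,1,4,1,6,3,28); ℓ=8 even so k=7
k=0  a_k=14  p_k/q_k = 14/1
k=1  a_k=3  p_k/q_k = 43/3
…
k=5  a_k=1  p_k/q_k = 1847/129
k=6  a_k=6  p_k/q_k = 12614/881
k=7  a_k=3  p_k/q_k = 39689/2772
fundamental: x₁=39689, y₁=2772  (since 1575216721 − 205·7683984 = 1)
(x_2, y_2) = (39689·39689 + 205·2772·2772, 39689·2772 + 2772·39689) = (3150433441, 220035816)
(x_3, y_3) = (39689·3150433441 + 205·2772·220035816, 39689·220035816 + 2772·3150433441) = (250075105640009, 17466002999676)
(x_4, y_4) = (39689·250075105640009 + 205·2772·17466002999676, 39689·17466002999676 + 2772·250075105640009) = (19850461732342200961, 1386416385888245712)
(x_5, y_5) = (39689·19850461732342200961 + 205·2772·1386416385888245712, 39689·1386416385888245712 + 2772·19850461732342200961) = (1575689951139784122242249, 110050959861571165127460)

39689 2772
3150433441 220035816
250075105640009 17466002999676
19850461732342200961 1386416385888245712
1575689951139784122242249 110050959861571165127460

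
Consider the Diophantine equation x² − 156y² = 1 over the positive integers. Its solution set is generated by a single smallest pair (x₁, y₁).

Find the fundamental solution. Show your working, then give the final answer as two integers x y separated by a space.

√156 = [12; 2,24, …], period ℓ=2 (even) → k=1
k=0  a_k=12  p_k/q_k = 12/1
k=1  a_k=2  p_k/q_k = 25/2
(x₁, y₁) = (25, 2);  25² − 156·2² = 1 ✓

25 2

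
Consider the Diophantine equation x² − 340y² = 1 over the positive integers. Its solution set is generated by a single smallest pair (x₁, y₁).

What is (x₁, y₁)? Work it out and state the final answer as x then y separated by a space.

√340 → a₀=18, period (2,3,1,1,1,…,3,2,36); ℓ=14 even so k=13
i=0: a=18 ⇒ p=18, q=1
…
i=2: a=3 ⇒ p=129, q=7
…
i=4: a=1 ⇒ p=295, q=16
i=5: a=1 ⇒ p=461, q=25
…
i=7: a=8 ⇒ p=6509, q=353
i=8: a=1 ⇒ p=7265, q=394
i=9: a=1 ⇒ p=13774, q=747
i=10: a=1 ⇒ p=21039, q=1141
i=11: a=1 ⇒ p=34813, q=1888
i=12: a=3 ⇒ p=125478, q=6805
i=13: a=2 ⇒ p=285769, q=15498
fundamental: x₁=285769, y₁=15498  (since 81663921361 − 340·240188004 = 1)

285769 15498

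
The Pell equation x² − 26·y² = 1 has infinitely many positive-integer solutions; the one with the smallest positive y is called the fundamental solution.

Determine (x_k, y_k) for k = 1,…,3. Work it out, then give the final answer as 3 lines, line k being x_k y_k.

√26 = [5; 10, …], period ℓ=1 (odd) → k=1
step 0: (5, 1)  from 5·(1,0) + (0,1)
step 1: (51, 10)  from 10·(5,1) + (1,0)
fundamental: x₁=51, y₁=10  (since 2601 − 26·100 = 1)
n=2: (51,10)∘(51,10) = (51·51+26·10·10, 51·10+10·51) = (5201,1020)
n=3: (5201,1020)∘(51,10) = (51·5201+26·10·1020, 51·1020+10·5201) = (530451,104030)

51 10
5201 1020
530451 104030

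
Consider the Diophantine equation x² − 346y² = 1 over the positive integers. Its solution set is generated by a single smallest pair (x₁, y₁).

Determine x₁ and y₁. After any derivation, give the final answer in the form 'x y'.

d=346: √d = [18; 1,1,1,1,36] (ℓ=5, odd), read p_9/q_9
i=0: a=18 ⇒ p=18, q=1
i=1: a=1 ⇒ p=19, q=1
i=2: a=1 ⇒ p=37, q=2
i=3: a=1 ⇒ p=56, q=3
i=4: a=1 ⇒ p=93, q=5
i=5: a=36 ⇒ p=3404, q=183
i=6: a=1 ⇒ p=3497, q=188
…
i=8: a=1 ⇒ p=10398, q=559
i=9: a=1 ⇒ p=17299, q=930
fundamental: x₁=17299, y₁=930  (since 299255401 − 346·864900 = 1)

17299 930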